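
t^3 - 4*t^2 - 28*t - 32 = (t - 8)*(t + 2)^2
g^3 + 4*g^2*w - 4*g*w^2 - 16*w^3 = (g - 2*w)*(g + 2*w)*(g + 4*w)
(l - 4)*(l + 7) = l^2 + 3*l - 28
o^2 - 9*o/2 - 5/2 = (o - 5)*(o + 1/2)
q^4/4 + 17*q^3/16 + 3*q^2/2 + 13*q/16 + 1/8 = (q/4 + 1/2)*(q + 1/4)*(q + 1)^2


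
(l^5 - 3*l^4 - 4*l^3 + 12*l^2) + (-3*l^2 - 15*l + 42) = l^5 - 3*l^4 - 4*l^3 + 9*l^2 - 15*l + 42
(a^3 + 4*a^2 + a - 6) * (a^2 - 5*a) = a^5 - a^4 - 19*a^3 - 11*a^2 + 30*a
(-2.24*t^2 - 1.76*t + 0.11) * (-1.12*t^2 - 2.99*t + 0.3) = 2.5088*t^4 + 8.6688*t^3 + 4.4672*t^2 - 0.8569*t + 0.033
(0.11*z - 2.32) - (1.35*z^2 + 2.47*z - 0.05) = -1.35*z^2 - 2.36*z - 2.27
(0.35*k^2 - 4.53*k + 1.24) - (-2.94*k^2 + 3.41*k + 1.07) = 3.29*k^2 - 7.94*k + 0.17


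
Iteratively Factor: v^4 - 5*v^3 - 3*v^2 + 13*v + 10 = (v - 5)*(v^3 - 3*v - 2) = (v - 5)*(v + 1)*(v^2 - v - 2) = (v - 5)*(v - 2)*(v + 1)*(v + 1)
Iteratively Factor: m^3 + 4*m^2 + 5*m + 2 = (m + 2)*(m^2 + 2*m + 1) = (m + 1)*(m + 2)*(m + 1)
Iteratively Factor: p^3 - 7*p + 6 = (p + 3)*(p^2 - 3*p + 2) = (p - 2)*(p + 3)*(p - 1)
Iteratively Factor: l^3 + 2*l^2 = (l)*(l^2 + 2*l) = l^2*(l + 2)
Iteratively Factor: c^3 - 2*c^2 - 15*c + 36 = (c - 3)*(c^2 + c - 12) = (c - 3)*(c + 4)*(c - 3)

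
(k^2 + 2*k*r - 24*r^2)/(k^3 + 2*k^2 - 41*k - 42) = (k^2 + 2*k*r - 24*r^2)/(k^3 + 2*k^2 - 41*k - 42)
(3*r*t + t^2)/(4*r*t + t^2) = (3*r + t)/(4*r + t)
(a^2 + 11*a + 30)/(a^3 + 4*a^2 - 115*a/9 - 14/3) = 9*(a + 5)/(9*a^2 - 18*a - 7)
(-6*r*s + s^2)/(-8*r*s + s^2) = (6*r - s)/(8*r - s)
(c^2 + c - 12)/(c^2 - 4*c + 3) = (c + 4)/(c - 1)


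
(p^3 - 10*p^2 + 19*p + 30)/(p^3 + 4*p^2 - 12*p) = (p^3 - 10*p^2 + 19*p + 30)/(p*(p^2 + 4*p - 12))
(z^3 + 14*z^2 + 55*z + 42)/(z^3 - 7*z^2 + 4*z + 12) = (z^2 + 13*z + 42)/(z^2 - 8*z + 12)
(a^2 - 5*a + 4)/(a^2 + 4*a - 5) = (a - 4)/(a + 5)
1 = 1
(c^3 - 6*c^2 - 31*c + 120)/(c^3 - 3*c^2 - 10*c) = (-c^3 + 6*c^2 + 31*c - 120)/(c*(-c^2 + 3*c + 10))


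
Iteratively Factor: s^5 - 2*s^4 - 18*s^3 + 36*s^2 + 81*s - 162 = (s + 3)*(s^4 - 5*s^3 - 3*s^2 + 45*s - 54) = (s - 2)*(s + 3)*(s^3 - 3*s^2 - 9*s + 27) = (s - 3)*(s - 2)*(s + 3)*(s^2 - 9) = (s - 3)^2*(s - 2)*(s + 3)*(s + 3)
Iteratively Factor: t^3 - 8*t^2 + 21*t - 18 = (t - 3)*(t^2 - 5*t + 6) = (t - 3)^2*(t - 2)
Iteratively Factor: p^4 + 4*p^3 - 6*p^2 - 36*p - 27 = (p + 3)*(p^3 + p^2 - 9*p - 9) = (p - 3)*(p + 3)*(p^2 + 4*p + 3) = (p - 3)*(p + 1)*(p + 3)*(p + 3)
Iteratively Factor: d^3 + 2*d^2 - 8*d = (d - 2)*(d^2 + 4*d) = d*(d - 2)*(d + 4)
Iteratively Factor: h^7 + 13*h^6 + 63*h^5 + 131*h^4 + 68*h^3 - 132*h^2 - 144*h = (h + 2)*(h^6 + 11*h^5 + 41*h^4 + 49*h^3 - 30*h^2 - 72*h) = (h + 2)*(h + 4)*(h^5 + 7*h^4 + 13*h^3 - 3*h^2 - 18*h) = (h + 2)*(h + 3)*(h + 4)*(h^4 + 4*h^3 + h^2 - 6*h) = (h + 2)^2*(h + 3)*(h + 4)*(h^3 + 2*h^2 - 3*h) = h*(h + 2)^2*(h + 3)*(h + 4)*(h^2 + 2*h - 3) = h*(h + 2)^2*(h + 3)^2*(h + 4)*(h - 1)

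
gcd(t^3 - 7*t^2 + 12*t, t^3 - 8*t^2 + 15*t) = t^2 - 3*t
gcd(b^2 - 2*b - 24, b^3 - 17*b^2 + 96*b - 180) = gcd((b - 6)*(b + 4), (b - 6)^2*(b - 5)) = b - 6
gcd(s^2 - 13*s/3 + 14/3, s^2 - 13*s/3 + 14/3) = s^2 - 13*s/3 + 14/3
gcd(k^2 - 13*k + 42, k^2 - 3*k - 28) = k - 7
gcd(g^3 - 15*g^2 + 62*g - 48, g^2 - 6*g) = g - 6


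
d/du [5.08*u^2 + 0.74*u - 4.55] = 10.16*u + 0.74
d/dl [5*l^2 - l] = 10*l - 1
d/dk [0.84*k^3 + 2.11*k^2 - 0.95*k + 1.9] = 2.52*k^2 + 4.22*k - 0.95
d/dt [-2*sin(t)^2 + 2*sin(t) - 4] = -2*sin(2*t) + 2*cos(t)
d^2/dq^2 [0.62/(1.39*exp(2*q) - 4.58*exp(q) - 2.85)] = ((2.8396 - 3.4472*exp(q))*(-1.39*exp(2*q) + 4.58*exp(q) + 2.85) - 0.62*(2.78*exp(q) - 4.58)*(5.56*exp(q) - 9.16)*exp(q))*exp(q)/(-1.39*exp(2*q) + 4.58*exp(q) + 2.85)^3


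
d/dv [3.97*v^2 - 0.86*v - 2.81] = 7.94*v - 0.86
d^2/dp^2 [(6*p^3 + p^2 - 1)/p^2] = -6/p^4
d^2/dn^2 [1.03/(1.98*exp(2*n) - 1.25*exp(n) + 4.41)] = ((1.2875 - 8.1576*exp(n))*(1.98*exp(2*n) - 1.25*exp(n) + 4.41) + 1.03*(3.96*exp(n) - 1.25)*(7.92*exp(n) - 2.5)*exp(n))*exp(n)/(1.98*exp(2*n) - 1.25*exp(n) + 4.41)^3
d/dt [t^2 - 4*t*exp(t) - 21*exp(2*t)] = -4*t*exp(t) + 2*t - 42*exp(2*t) - 4*exp(t)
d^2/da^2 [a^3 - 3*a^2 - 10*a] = 6*a - 6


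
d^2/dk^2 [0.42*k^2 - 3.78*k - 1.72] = 0.840000000000000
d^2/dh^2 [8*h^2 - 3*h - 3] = 16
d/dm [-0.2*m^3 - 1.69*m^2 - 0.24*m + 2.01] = -0.6*m^2 - 3.38*m - 0.24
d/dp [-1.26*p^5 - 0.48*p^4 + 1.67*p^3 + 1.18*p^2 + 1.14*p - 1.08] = -6.3*p^4 - 1.92*p^3 + 5.01*p^2 + 2.36*p + 1.14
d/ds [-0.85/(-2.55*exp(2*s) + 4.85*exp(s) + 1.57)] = (4.1225 - 4.335*exp(s))*exp(s)/(-2.55*exp(2*s) + 4.85*exp(s) + 1.57)^2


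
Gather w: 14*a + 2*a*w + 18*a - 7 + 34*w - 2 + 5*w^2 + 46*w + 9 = 32*a + 5*w^2 + w*(2*a + 80)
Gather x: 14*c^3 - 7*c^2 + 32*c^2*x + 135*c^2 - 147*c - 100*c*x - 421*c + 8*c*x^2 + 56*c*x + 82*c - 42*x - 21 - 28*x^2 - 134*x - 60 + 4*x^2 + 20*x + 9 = 14*c^3 + 128*c^2 - 486*c + x^2*(8*c - 24) + x*(32*c^2 - 44*c - 156) - 72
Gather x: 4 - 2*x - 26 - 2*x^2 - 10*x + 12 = -2*x^2 - 12*x - 10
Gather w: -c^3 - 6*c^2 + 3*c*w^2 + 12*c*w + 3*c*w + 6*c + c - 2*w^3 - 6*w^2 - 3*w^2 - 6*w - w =-c^3 - 6*c^2 + 7*c - 2*w^3 + w^2*(3*c - 9) + w*(15*c - 7)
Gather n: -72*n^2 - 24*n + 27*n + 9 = -72*n^2 + 3*n + 9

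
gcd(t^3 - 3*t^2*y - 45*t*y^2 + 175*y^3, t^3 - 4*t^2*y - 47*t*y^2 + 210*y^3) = -t^2 - 2*t*y + 35*y^2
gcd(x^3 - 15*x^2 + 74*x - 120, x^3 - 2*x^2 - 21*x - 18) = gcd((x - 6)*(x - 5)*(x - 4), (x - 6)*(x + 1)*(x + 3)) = x - 6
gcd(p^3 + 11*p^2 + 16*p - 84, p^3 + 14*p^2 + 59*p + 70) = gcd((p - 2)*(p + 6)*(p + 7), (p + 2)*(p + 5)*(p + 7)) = p + 7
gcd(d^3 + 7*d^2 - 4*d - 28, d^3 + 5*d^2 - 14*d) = d^2 + 5*d - 14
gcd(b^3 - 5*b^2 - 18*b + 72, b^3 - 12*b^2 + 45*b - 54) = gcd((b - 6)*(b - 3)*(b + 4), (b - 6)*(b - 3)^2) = b^2 - 9*b + 18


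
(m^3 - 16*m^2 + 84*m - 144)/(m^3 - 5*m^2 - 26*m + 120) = (m - 6)/(m + 5)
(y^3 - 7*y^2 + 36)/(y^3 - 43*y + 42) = (y^2 - y - 6)/(y^2 + 6*y - 7)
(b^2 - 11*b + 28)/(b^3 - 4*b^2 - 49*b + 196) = 1/(b + 7)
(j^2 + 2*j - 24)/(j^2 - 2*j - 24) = (-j^2 - 2*j + 24)/(-j^2 + 2*j + 24)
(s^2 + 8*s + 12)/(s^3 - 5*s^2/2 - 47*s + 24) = 2*(s + 2)/(2*s^2 - 17*s + 8)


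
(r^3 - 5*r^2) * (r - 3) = r^4 - 8*r^3 + 15*r^2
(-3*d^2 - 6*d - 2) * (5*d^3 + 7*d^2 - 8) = -15*d^5 - 51*d^4 - 52*d^3 + 10*d^2 + 48*d + 16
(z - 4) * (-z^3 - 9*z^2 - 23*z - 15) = -z^4 - 5*z^3 + 13*z^2 + 77*z + 60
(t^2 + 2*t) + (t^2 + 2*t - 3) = 2*t^2 + 4*t - 3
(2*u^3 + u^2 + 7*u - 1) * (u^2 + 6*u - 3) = 2*u^5 + 13*u^4 + 7*u^3 + 38*u^2 - 27*u + 3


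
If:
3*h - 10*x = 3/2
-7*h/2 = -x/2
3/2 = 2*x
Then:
No Solution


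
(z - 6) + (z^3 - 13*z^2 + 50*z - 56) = z^3 - 13*z^2 + 51*z - 62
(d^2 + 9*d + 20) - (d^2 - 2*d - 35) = 11*d + 55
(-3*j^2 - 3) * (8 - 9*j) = 27*j^3 - 24*j^2 + 27*j - 24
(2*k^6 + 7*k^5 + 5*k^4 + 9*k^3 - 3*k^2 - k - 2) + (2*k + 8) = 2*k^6 + 7*k^5 + 5*k^4 + 9*k^3 - 3*k^2 + k + 6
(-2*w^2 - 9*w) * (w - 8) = -2*w^3 + 7*w^2 + 72*w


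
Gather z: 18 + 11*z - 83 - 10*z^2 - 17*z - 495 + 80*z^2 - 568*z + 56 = 70*z^2 - 574*z - 504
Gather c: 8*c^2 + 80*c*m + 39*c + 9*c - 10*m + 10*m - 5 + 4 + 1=8*c^2 + c*(80*m + 48)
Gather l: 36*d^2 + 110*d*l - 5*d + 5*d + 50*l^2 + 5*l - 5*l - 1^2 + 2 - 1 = 36*d^2 + 110*d*l + 50*l^2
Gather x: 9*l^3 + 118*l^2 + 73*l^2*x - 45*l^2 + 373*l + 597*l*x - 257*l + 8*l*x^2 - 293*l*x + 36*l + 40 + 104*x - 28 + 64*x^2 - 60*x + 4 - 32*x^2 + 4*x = 9*l^3 + 73*l^2 + 152*l + x^2*(8*l + 32) + x*(73*l^2 + 304*l + 48) + 16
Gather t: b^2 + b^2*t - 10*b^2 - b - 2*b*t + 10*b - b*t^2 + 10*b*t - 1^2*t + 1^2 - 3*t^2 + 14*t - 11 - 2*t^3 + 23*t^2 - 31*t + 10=-9*b^2 + 9*b - 2*t^3 + t^2*(20 - b) + t*(b^2 + 8*b - 18)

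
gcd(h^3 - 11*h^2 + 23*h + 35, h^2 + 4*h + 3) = h + 1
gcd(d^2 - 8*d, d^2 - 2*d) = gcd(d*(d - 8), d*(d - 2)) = d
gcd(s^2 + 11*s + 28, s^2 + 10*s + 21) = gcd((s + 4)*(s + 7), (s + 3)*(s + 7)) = s + 7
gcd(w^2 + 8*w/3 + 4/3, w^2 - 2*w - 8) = w + 2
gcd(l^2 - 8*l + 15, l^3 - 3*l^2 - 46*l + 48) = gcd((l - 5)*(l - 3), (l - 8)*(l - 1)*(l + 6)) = 1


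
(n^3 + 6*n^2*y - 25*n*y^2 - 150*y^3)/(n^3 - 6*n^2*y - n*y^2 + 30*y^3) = (-n^2 - 11*n*y - 30*y^2)/(-n^2 + n*y + 6*y^2)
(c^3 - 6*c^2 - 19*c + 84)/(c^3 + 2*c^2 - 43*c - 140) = (c - 3)/(c + 5)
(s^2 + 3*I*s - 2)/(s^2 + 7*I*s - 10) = (s + I)/(s + 5*I)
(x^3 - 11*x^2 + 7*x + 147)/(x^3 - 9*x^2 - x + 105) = (x - 7)/(x - 5)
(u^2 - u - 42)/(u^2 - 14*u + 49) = (u + 6)/(u - 7)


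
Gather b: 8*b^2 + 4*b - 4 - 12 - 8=8*b^2 + 4*b - 24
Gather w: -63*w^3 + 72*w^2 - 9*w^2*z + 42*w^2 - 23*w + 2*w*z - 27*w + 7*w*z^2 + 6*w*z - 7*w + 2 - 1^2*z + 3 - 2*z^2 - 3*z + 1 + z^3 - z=-63*w^3 + w^2*(114 - 9*z) + w*(7*z^2 + 8*z - 57) + z^3 - 2*z^2 - 5*z + 6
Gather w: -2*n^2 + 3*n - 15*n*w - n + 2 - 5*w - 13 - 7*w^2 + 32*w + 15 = -2*n^2 + 2*n - 7*w^2 + w*(27 - 15*n) + 4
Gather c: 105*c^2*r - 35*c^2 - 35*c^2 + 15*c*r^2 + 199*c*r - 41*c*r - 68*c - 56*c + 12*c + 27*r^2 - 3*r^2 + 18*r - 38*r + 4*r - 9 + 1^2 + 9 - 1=c^2*(105*r - 70) + c*(15*r^2 + 158*r - 112) + 24*r^2 - 16*r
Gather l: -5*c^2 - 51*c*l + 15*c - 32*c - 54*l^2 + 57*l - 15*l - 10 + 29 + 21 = -5*c^2 - 17*c - 54*l^2 + l*(42 - 51*c) + 40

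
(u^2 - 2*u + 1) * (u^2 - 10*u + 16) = u^4 - 12*u^3 + 37*u^2 - 42*u + 16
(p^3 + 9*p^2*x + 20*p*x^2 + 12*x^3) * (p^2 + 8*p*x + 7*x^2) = p^5 + 17*p^4*x + 99*p^3*x^2 + 235*p^2*x^3 + 236*p*x^4 + 84*x^5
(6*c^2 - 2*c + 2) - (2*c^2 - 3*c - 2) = 4*c^2 + c + 4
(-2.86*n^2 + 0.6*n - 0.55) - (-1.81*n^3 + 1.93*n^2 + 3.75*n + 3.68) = 1.81*n^3 - 4.79*n^2 - 3.15*n - 4.23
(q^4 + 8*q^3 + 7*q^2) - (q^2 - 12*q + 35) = q^4 + 8*q^3 + 6*q^2 + 12*q - 35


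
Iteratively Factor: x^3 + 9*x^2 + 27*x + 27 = (x + 3)*(x^2 + 6*x + 9) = (x + 3)^2*(x + 3)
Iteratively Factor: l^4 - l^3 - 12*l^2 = (l)*(l^3 - l^2 - 12*l) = l*(l + 3)*(l^2 - 4*l) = l^2*(l + 3)*(l - 4)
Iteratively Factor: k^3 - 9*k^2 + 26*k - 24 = (k - 2)*(k^2 - 7*k + 12) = (k - 3)*(k - 2)*(k - 4)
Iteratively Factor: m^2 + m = (m)*(m + 1)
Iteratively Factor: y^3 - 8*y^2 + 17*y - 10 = (y - 5)*(y^2 - 3*y + 2) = (y - 5)*(y - 2)*(y - 1)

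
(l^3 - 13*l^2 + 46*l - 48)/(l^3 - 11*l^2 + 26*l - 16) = (l - 3)/(l - 1)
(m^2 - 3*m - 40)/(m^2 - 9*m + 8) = (m + 5)/(m - 1)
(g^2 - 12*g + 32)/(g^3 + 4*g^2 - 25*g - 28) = (g - 8)/(g^2 + 8*g + 7)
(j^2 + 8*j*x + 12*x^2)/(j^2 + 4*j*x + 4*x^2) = (j + 6*x)/(j + 2*x)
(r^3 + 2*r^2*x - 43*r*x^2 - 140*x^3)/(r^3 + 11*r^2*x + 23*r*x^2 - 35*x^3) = (-r^2 + 3*r*x + 28*x^2)/(-r^2 - 6*r*x + 7*x^2)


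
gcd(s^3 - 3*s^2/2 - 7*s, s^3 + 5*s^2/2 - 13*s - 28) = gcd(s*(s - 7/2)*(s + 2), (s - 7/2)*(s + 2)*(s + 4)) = s^2 - 3*s/2 - 7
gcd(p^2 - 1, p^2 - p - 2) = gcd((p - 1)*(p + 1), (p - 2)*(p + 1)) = p + 1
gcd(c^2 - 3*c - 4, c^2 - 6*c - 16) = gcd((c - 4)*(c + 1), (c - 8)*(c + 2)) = 1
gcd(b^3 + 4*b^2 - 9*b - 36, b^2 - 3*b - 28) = b + 4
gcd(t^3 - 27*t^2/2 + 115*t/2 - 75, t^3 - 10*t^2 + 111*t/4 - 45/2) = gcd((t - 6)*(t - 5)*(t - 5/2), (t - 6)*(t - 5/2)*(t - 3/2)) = t^2 - 17*t/2 + 15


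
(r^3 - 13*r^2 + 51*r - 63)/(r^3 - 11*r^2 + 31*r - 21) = (r - 3)/(r - 1)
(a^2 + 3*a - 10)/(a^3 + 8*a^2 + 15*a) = (a - 2)/(a*(a + 3))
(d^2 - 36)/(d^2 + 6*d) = (d - 6)/d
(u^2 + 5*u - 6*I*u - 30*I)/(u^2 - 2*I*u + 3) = (u^2 + u*(5 - 6*I) - 30*I)/(u^2 - 2*I*u + 3)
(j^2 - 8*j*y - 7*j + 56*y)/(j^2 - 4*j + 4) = (j^2 - 8*j*y - 7*j + 56*y)/(j^2 - 4*j + 4)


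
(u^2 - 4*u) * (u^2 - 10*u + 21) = u^4 - 14*u^3 + 61*u^2 - 84*u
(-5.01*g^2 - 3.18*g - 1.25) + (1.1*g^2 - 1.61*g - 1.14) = -3.91*g^2 - 4.79*g - 2.39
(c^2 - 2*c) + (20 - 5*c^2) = -4*c^2 - 2*c + 20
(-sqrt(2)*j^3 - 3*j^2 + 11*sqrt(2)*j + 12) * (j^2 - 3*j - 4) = -sqrt(2)*j^5 - 3*j^4 + 3*sqrt(2)*j^4 + 9*j^3 + 15*sqrt(2)*j^3 - 33*sqrt(2)*j^2 + 24*j^2 - 44*sqrt(2)*j - 36*j - 48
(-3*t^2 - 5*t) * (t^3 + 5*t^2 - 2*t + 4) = -3*t^5 - 20*t^4 - 19*t^3 - 2*t^2 - 20*t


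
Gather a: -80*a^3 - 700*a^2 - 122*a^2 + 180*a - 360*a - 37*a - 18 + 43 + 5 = -80*a^3 - 822*a^2 - 217*a + 30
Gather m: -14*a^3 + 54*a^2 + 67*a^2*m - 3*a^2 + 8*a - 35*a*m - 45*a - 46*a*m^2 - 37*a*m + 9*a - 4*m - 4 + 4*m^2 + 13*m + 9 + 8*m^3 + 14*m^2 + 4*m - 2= -14*a^3 + 51*a^2 - 28*a + 8*m^3 + m^2*(18 - 46*a) + m*(67*a^2 - 72*a + 13) + 3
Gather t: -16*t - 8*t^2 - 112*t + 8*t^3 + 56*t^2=8*t^3 + 48*t^2 - 128*t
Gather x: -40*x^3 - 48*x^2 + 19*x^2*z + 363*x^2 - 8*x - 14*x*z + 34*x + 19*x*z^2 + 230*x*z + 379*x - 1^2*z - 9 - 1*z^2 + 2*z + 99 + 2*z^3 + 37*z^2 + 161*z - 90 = -40*x^3 + x^2*(19*z + 315) + x*(19*z^2 + 216*z + 405) + 2*z^3 + 36*z^2 + 162*z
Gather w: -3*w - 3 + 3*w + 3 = 0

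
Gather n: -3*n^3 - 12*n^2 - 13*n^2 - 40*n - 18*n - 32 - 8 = -3*n^3 - 25*n^2 - 58*n - 40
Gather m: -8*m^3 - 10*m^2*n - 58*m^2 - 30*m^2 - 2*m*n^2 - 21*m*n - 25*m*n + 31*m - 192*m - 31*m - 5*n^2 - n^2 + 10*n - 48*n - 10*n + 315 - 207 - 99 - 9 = -8*m^3 + m^2*(-10*n - 88) + m*(-2*n^2 - 46*n - 192) - 6*n^2 - 48*n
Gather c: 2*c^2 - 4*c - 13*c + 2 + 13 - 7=2*c^2 - 17*c + 8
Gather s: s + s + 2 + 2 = 2*s + 4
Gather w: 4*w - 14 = 4*w - 14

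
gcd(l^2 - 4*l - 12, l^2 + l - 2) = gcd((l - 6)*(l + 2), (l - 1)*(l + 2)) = l + 2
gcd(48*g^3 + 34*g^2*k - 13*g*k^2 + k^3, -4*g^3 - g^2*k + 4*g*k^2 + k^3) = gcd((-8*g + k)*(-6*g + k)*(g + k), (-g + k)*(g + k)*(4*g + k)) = g + k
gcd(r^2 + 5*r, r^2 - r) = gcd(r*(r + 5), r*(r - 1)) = r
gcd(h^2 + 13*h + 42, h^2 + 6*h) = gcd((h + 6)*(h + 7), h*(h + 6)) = h + 6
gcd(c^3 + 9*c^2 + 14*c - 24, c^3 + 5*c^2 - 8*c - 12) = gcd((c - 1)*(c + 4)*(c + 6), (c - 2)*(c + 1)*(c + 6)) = c + 6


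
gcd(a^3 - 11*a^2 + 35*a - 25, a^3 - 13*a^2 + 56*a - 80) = a - 5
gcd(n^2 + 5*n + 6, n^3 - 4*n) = n + 2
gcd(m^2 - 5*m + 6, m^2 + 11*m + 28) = 1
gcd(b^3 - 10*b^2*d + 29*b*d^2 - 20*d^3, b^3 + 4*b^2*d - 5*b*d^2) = b - d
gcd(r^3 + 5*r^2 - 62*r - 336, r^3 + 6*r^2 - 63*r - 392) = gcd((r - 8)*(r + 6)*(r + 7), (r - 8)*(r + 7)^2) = r^2 - r - 56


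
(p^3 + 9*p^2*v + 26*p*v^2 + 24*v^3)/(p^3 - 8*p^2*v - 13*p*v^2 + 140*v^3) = (p^2 + 5*p*v + 6*v^2)/(p^2 - 12*p*v + 35*v^2)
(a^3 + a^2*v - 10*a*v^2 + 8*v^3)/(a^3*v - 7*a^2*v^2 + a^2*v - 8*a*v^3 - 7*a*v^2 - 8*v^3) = (-a^3 - a^2*v + 10*a*v^2 - 8*v^3)/(v*(-a^3 + 7*a^2*v - a^2 + 8*a*v^2 + 7*a*v + 8*v^2))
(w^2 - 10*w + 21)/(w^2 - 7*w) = (w - 3)/w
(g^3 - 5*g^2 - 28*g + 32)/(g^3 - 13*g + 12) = (g - 8)/(g - 3)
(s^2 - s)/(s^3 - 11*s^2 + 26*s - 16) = s/(s^2 - 10*s + 16)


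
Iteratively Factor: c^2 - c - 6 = (c - 3)*(c + 2)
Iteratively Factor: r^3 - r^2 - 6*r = (r - 3)*(r^2 + 2*r) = (r - 3)*(r + 2)*(r)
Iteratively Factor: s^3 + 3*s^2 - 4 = (s - 1)*(s^2 + 4*s + 4) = (s - 1)*(s + 2)*(s + 2)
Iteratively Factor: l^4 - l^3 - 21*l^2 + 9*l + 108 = (l + 3)*(l^3 - 4*l^2 - 9*l + 36) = (l - 3)*(l + 3)*(l^2 - l - 12) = (l - 3)*(l + 3)^2*(l - 4)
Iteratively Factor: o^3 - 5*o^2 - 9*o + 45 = (o + 3)*(o^2 - 8*o + 15) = (o - 5)*(o + 3)*(o - 3)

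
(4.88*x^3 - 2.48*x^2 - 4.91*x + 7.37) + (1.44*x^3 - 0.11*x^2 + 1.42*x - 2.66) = 6.32*x^3 - 2.59*x^2 - 3.49*x + 4.71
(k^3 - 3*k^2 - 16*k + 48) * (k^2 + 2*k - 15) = k^5 - k^4 - 37*k^3 + 61*k^2 + 336*k - 720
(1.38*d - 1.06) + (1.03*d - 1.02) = 2.41*d - 2.08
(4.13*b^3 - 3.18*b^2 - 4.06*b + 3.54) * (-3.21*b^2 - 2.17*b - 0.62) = -13.2573*b^5 + 1.2457*b^4 + 17.3726*b^3 - 0.581600000000002*b^2 - 5.1646*b - 2.1948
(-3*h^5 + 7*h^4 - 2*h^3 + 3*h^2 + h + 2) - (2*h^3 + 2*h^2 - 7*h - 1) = -3*h^5 + 7*h^4 - 4*h^3 + h^2 + 8*h + 3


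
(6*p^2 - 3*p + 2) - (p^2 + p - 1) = 5*p^2 - 4*p + 3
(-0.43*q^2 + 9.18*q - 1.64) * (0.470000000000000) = -0.2021*q^2 + 4.3146*q - 0.7708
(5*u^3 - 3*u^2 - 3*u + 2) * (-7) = -35*u^3 + 21*u^2 + 21*u - 14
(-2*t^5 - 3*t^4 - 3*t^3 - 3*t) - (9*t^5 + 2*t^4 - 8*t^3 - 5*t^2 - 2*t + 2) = -11*t^5 - 5*t^4 + 5*t^3 + 5*t^2 - t - 2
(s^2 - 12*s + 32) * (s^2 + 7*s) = s^4 - 5*s^3 - 52*s^2 + 224*s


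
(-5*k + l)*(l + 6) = -5*k*l - 30*k + l^2 + 6*l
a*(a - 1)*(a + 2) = a^3 + a^2 - 2*a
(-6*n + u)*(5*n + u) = -30*n^2 - n*u + u^2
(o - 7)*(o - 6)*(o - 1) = o^3 - 14*o^2 + 55*o - 42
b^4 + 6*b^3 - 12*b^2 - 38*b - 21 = (b - 3)*(b + 1)^2*(b + 7)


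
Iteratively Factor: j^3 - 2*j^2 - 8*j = (j - 4)*(j^2 + 2*j) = j*(j - 4)*(j + 2)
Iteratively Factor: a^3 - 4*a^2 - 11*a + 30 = (a - 2)*(a^2 - 2*a - 15) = (a - 5)*(a - 2)*(a + 3)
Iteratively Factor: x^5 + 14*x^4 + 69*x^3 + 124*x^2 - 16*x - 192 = (x + 4)*(x^4 + 10*x^3 + 29*x^2 + 8*x - 48) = (x + 4)^2*(x^3 + 6*x^2 + 5*x - 12) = (x - 1)*(x + 4)^2*(x^2 + 7*x + 12) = (x - 1)*(x + 4)^3*(x + 3)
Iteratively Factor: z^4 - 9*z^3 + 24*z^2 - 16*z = (z - 4)*(z^3 - 5*z^2 + 4*z) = (z - 4)*(z - 1)*(z^2 - 4*z) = z*(z - 4)*(z - 1)*(z - 4)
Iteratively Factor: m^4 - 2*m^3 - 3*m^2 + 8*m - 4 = (m - 1)*(m^3 - m^2 - 4*m + 4) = (m - 1)^2*(m^2 - 4) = (m - 1)^2*(m + 2)*(m - 2)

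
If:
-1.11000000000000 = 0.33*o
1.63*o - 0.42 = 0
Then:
No Solution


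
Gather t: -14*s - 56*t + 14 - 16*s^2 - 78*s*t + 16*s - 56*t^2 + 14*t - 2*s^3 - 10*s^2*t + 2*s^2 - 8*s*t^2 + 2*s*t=-2*s^3 - 14*s^2 + 2*s + t^2*(-8*s - 56) + t*(-10*s^2 - 76*s - 42) + 14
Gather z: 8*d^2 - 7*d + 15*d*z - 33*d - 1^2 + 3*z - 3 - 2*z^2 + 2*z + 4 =8*d^2 - 40*d - 2*z^2 + z*(15*d + 5)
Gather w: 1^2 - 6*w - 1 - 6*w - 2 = -12*w - 2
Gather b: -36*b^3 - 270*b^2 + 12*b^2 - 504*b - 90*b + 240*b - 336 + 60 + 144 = -36*b^3 - 258*b^2 - 354*b - 132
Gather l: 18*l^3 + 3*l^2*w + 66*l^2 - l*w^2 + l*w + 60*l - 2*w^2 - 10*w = 18*l^3 + l^2*(3*w + 66) + l*(-w^2 + w + 60) - 2*w^2 - 10*w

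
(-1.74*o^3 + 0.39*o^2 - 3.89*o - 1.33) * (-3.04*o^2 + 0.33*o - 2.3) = 5.2896*o^5 - 1.7598*o^4 + 15.9563*o^3 + 1.8625*o^2 + 8.5081*o + 3.059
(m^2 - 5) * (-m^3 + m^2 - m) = -m^5 + m^4 + 4*m^3 - 5*m^2 + 5*m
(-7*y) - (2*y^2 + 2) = -2*y^2 - 7*y - 2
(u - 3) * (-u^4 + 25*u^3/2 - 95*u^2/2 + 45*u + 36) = -u^5 + 31*u^4/2 - 85*u^3 + 375*u^2/2 - 99*u - 108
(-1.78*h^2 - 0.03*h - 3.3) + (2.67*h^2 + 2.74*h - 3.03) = 0.89*h^2 + 2.71*h - 6.33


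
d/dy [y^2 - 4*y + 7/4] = 2*y - 4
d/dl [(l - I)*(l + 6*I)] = 2*l + 5*I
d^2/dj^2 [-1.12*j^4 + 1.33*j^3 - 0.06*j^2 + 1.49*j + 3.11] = -13.44*j^2 + 7.98*j - 0.12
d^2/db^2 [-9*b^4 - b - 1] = -108*b^2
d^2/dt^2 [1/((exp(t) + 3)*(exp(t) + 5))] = 4*(exp(3*t) + 6*exp(2*t) + exp(t) - 30)*exp(t)/(exp(6*t) + 24*exp(5*t) + 237*exp(4*t) + 1232*exp(3*t) + 3555*exp(2*t) + 5400*exp(t) + 3375)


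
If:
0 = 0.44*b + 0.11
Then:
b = -0.25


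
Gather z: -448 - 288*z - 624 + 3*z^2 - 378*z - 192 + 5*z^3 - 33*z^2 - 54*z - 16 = 5*z^3 - 30*z^2 - 720*z - 1280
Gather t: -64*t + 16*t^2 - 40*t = 16*t^2 - 104*t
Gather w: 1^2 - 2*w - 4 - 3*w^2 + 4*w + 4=-3*w^2 + 2*w + 1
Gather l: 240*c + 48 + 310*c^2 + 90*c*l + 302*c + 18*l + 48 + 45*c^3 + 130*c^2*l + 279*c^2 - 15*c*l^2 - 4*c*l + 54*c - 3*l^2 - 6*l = 45*c^3 + 589*c^2 + 596*c + l^2*(-15*c - 3) + l*(130*c^2 + 86*c + 12) + 96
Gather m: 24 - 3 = 21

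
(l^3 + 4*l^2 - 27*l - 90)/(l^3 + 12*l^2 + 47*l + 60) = (l^2 + l - 30)/(l^2 + 9*l + 20)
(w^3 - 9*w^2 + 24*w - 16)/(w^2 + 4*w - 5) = (w^2 - 8*w + 16)/(w + 5)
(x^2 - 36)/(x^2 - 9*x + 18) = (x + 6)/(x - 3)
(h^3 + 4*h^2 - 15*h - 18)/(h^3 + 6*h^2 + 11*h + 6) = (h^2 + 3*h - 18)/(h^2 + 5*h + 6)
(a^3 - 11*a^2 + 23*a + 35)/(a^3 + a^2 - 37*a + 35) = (a^2 - 6*a - 7)/(a^2 + 6*a - 7)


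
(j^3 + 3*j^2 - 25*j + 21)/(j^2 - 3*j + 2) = (j^2 + 4*j - 21)/(j - 2)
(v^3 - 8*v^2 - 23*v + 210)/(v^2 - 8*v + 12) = (v^2 - 2*v - 35)/(v - 2)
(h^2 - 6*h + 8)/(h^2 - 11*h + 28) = (h - 2)/(h - 7)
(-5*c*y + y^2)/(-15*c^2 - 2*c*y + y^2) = y/(3*c + y)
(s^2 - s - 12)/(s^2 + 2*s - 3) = (s - 4)/(s - 1)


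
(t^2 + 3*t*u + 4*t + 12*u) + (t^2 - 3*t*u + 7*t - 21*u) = 2*t^2 + 11*t - 9*u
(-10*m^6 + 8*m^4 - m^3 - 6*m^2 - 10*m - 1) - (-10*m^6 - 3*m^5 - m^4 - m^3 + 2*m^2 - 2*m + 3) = 3*m^5 + 9*m^4 - 8*m^2 - 8*m - 4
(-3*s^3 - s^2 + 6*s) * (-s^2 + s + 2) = 3*s^5 - 2*s^4 - 13*s^3 + 4*s^2 + 12*s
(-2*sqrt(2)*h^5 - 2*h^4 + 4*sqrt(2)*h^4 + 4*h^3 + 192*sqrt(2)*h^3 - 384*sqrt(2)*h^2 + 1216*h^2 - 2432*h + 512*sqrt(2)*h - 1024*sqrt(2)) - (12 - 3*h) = -2*sqrt(2)*h^5 - 2*h^4 + 4*sqrt(2)*h^4 + 4*h^3 + 192*sqrt(2)*h^3 - 384*sqrt(2)*h^2 + 1216*h^2 - 2429*h + 512*sqrt(2)*h - 1024*sqrt(2) - 12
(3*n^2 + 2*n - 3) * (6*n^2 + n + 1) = 18*n^4 + 15*n^3 - 13*n^2 - n - 3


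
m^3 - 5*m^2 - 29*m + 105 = (m - 7)*(m - 3)*(m + 5)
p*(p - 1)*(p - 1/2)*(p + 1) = p^4 - p^3/2 - p^2 + p/2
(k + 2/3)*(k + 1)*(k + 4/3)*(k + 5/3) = k^4 + 14*k^3/3 + 71*k^2/9 + 154*k/27 + 40/27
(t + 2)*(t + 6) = t^2 + 8*t + 12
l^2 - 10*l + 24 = (l - 6)*(l - 4)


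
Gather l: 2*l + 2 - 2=2*l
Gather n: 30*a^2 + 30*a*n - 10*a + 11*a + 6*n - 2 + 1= 30*a^2 + a + n*(30*a + 6) - 1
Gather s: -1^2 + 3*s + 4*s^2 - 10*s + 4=4*s^2 - 7*s + 3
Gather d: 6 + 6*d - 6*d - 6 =0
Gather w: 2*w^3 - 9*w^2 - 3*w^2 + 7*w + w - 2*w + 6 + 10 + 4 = 2*w^3 - 12*w^2 + 6*w + 20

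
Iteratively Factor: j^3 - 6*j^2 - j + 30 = (j + 2)*(j^2 - 8*j + 15) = (j - 5)*(j + 2)*(j - 3)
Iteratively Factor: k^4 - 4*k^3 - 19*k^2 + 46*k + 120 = (k - 4)*(k^3 - 19*k - 30) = (k - 4)*(k + 2)*(k^2 - 2*k - 15) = (k - 5)*(k - 4)*(k + 2)*(k + 3)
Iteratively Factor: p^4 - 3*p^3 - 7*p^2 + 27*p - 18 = (p - 2)*(p^3 - p^2 - 9*p + 9) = (p - 3)*(p - 2)*(p^2 + 2*p - 3) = (p - 3)*(p - 2)*(p - 1)*(p + 3)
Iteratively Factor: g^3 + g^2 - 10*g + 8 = (g - 2)*(g^2 + 3*g - 4) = (g - 2)*(g - 1)*(g + 4)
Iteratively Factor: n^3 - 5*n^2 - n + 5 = (n - 5)*(n^2 - 1) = (n - 5)*(n + 1)*(n - 1)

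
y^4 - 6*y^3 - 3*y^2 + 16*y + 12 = (y - 6)*(y - 2)*(y + 1)^2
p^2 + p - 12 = (p - 3)*(p + 4)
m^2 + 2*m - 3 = (m - 1)*(m + 3)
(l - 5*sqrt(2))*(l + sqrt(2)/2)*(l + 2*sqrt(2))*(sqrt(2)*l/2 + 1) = sqrt(2)*l^4/2 - 3*l^3/2 - 14*sqrt(2)*l^2 - 33*l - 10*sqrt(2)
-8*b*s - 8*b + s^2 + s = (-8*b + s)*(s + 1)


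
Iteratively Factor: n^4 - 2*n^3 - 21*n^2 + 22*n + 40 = (n - 5)*(n^3 + 3*n^2 - 6*n - 8) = (n - 5)*(n + 1)*(n^2 + 2*n - 8) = (n - 5)*(n + 1)*(n + 4)*(n - 2)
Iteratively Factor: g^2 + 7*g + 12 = (g + 4)*(g + 3)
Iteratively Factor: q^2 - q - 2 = (q - 2)*(q + 1)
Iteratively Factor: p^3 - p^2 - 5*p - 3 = (p - 3)*(p^2 + 2*p + 1) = (p - 3)*(p + 1)*(p + 1)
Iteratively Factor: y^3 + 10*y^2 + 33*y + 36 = (y + 3)*(y^2 + 7*y + 12) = (y + 3)^2*(y + 4)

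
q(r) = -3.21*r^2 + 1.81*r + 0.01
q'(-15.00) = 98.11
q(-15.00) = -749.39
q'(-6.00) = 40.33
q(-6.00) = -126.41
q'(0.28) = 0.01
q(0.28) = 0.27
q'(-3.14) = 21.97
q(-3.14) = -37.32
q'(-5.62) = 37.89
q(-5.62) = -111.55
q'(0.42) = -0.89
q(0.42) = 0.20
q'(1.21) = -5.96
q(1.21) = -2.50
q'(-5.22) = 35.32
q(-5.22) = -96.91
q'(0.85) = -3.65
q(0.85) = -0.77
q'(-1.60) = 12.08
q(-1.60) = -11.10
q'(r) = 1.81 - 6.42*r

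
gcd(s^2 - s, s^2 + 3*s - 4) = s - 1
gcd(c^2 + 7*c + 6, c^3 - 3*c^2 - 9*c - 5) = c + 1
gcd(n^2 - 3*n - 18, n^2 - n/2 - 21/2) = n + 3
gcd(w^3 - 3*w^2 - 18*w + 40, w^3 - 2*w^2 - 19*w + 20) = w^2 - w - 20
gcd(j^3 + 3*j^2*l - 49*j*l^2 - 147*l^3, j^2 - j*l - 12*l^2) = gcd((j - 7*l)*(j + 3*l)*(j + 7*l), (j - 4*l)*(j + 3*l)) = j + 3*l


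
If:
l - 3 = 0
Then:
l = 3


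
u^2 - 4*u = u*(u - 4)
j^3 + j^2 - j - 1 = (j - 1)*(j + 1)^2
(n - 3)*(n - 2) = n^2 - 5*n + 6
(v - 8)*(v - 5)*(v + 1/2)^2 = v^4 - 12*v^3 + 109*v^2/4 + 147*v/4 + 10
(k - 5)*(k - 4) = k^2 - 9*k + 20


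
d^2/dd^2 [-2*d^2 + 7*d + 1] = -4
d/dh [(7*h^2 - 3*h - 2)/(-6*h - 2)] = (-21*h^2 - 14*h - 3)/(2*(9*h^2 + 6*h + 1))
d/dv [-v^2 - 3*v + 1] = -2*v - 3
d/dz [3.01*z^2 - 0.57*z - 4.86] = 6.02*z - 0.57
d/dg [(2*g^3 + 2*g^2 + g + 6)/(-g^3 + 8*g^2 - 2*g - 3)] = 3*(6*g^4 - 2*g^3 - 4*g^2 - 36*g + 3)/(g^6 - 16*g^5 + 68*g^4 - 26*g^3 - 44*g^2 + 12*g + 9)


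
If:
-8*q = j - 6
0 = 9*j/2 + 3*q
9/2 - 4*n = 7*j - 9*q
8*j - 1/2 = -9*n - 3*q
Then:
No Solution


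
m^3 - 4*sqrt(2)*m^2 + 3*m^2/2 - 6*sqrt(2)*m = m*(m + 3/2)*(m - 4*sqrt(2))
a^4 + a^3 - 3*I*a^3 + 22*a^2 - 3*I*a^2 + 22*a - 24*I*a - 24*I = (a - 6*I)*(a + 4*I)*(-I*a - I)*(I*a + 1)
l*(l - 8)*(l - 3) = l^3 - 11*l^2 + 24*l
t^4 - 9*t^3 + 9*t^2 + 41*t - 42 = (t - 7)*(t - 3)*(t - 1)*(t + 2)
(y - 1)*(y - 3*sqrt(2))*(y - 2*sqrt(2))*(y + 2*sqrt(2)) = y^4 - 3*sqrt(2)*y^3 - y^3 - 8*y^2 + 3*sqrt(2)*y^2 + 8*y + 24*sqrt(2)*y - 24*sqrt(2)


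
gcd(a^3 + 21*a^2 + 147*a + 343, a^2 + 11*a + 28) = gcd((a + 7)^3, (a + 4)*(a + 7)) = a + 7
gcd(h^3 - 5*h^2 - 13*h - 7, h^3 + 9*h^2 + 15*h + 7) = h^2 + 2*h + 1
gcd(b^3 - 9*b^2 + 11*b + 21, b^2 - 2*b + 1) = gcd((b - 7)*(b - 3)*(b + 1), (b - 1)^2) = 1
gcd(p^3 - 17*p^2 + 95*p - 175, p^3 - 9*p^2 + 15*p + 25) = p^2 - 10*p + 25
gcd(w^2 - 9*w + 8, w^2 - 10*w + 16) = w - 8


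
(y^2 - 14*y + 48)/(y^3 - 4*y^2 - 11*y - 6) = (y - 8)/(y^2 + 2*y + 1)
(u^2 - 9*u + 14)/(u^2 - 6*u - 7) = (u - 2)/(u + 1)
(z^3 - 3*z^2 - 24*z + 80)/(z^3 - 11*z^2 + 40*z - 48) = (z + 5)/(z - 3)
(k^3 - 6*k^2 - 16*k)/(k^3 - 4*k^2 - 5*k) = (-k^2 + 6*k + 16)/(-k^2 + 4*k + 5)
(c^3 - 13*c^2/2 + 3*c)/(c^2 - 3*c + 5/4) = 2*c*(c - 6)/(2*c - 5)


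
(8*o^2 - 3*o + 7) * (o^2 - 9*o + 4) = 8*o^4 - 75*o^3 + 66*o^2 - 75*o + 28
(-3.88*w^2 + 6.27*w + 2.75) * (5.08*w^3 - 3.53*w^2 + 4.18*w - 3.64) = -19.7104*w^5 + 45.548*w^4 - 24.3815*w^3 + 30.6243*w^2 - 11.3278*w - 10.01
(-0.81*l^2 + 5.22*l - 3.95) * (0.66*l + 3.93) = -0.5346*l^3 + 0.261899999999999*l^2 + 17.9076*l - 15.5235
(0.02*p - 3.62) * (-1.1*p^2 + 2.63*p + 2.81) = -0.022*p^3 + 4.0346*p^2 - 9.4644*p - 10.1722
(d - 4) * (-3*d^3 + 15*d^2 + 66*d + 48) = -3*d^4 + 27*d^3 + 6*d^2 - 216*d - 192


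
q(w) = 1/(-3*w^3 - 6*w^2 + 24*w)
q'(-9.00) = 0.00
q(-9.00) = 0.00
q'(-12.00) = 0.00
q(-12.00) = 0.00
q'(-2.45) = 0.00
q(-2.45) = -0.02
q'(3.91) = 0.01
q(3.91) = -0.01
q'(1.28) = 0.03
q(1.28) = 0.07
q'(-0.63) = -0.10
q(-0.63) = -0.06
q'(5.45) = 0.00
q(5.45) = -0.00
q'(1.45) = 0.07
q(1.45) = 0.08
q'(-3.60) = 0.08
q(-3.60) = -0.04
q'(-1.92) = -0.01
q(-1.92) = -0.02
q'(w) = (9*w^2 + 12*w - 24)/(-3*w^3 - 6*w^2 + 24*w)^2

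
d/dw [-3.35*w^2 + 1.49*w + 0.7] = 1.49 - 6.7*w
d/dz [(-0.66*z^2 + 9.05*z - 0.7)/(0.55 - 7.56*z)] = (4.9896*z^2 - 0.725999999999999*z - 0.314499999999999)/(57.1536*z^2 - 8.316*z + 0.3025)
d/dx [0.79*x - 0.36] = 0.790000000000000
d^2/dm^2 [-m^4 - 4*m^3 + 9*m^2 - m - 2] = -12*m^2 - 24*m + 18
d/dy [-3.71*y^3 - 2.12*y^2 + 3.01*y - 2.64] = -11.13*y^2 - 4.24*y + 3.01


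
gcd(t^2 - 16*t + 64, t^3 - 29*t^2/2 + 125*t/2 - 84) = t - 8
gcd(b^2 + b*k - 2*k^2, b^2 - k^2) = b - k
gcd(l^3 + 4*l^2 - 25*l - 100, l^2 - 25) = l^2 - 25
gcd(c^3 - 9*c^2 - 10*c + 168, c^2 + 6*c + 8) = c + 4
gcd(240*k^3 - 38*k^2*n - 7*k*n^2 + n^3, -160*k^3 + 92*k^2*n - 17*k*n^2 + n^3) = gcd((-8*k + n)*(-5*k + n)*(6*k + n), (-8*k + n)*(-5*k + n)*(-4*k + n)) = 40*k^2 - 13*k*n + n^2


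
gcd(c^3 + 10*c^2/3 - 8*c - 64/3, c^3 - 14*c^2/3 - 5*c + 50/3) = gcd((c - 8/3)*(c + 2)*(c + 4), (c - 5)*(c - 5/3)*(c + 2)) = c + 2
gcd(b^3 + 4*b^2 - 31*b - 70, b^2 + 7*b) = b + 7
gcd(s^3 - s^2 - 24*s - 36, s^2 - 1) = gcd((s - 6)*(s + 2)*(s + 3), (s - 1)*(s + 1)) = 1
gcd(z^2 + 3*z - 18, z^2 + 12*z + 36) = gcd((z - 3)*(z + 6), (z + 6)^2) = z + 6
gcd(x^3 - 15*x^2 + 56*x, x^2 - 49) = x - 7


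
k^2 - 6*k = k*(k - 6)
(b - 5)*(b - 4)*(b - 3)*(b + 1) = b^4 - 11*b^3 + 35*b^2 - 13*b - 60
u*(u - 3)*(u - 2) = u^3 - 5*u^2 + 6*u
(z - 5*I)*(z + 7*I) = z^2 + 2*I*z + 35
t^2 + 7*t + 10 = (t + 2)*(t + 5)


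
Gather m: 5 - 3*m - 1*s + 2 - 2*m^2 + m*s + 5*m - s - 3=-2*m^2 + m*(s + 2) - 2*s + 4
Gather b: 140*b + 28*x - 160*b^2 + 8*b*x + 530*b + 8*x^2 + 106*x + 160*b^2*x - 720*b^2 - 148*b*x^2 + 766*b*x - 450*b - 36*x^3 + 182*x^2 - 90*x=b^2*(160*x - 880) + b*(-148*x^2 + 774*x + 220) - 36*x^3 + 190*x^2 + 44*x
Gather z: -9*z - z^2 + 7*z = -z^2 - 2*z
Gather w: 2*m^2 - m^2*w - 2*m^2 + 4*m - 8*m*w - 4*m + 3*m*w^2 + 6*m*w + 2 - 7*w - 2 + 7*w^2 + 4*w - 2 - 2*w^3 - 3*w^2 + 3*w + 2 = -2*w^3 + w^2*(3*m + 4) + w*(-m^2 - 2*m)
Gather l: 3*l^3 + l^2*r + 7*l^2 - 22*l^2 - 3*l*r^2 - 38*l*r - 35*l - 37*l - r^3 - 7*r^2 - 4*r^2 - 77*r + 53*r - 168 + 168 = 3*l^3 + l^2*(r - 15) + l*(-3*r^2 - 38*r - 72) - r^3 - 11*r^2 - 24*r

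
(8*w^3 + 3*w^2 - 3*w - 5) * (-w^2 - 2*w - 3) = -8*w^5 - 19*w^4 - 27*w^3 + 2*w^2 + 19*w + 15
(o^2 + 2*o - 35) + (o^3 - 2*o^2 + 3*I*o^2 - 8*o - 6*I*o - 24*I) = o^3 - o^2 + 3*I*o^2 - 6*o - 6*I*o - 35 - 24*I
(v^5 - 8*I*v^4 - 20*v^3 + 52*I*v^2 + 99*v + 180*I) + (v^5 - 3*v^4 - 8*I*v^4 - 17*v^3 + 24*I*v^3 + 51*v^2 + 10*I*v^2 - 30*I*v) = 2*v^5 - 3*v^4 - 16*I*v^4 - 37*v^3 + 24*I*v^3 + 51*v^2 + 62*I*v^2 + 99*v - 30*I*v + 180*I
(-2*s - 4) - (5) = -2*s - 9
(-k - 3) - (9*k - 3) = -10*k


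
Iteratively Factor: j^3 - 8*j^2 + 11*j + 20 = (j - 5)*(j^2 - 3*j - 4) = (j - 5)*(j + 1)*(j - 4)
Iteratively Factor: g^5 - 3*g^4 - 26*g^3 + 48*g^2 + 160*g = (g - 5)*(g^4 + 2*g^3 - 16*g^2 - 32*g) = (g - 5)*(g + 4)*(g^3 - 2*g^2 - 8*g) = g*(g - 5)*(g + 4)*(g^2 - 2*g - 8) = g*(g - 5)*(g + 2)*(g + 4)*(g - 4)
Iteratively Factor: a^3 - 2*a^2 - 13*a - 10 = (a - 5)*(a^2 + 3*a + 2) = (a - 5)*(a + 1)*(a + 2)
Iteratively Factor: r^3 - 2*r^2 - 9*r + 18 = (r + 3)*(r^2 - 5*r + 6) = (r - 3)*(r + 3)*(r - 2)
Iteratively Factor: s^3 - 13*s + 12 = (s - 3)*(s^2 + 3*s - 4) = (s - 3)*(s - 1)*(s + 4)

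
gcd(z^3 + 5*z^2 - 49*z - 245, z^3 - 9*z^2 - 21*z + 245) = z^2 - 2*z - 35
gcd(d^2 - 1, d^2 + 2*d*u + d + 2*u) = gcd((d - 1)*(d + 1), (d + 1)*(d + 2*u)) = d + 1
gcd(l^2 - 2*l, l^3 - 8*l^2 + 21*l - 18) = l - 2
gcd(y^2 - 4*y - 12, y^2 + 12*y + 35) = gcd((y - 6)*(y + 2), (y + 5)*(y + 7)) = 1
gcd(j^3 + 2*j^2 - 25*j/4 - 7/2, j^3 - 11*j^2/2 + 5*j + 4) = j^2 - 3*j/2 - 1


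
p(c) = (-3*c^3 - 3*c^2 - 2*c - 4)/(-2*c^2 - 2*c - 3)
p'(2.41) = 1.43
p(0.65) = 1.44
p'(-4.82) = 1.61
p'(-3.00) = 1.84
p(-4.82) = -6.83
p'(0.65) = 0.60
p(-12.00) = -17.87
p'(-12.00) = 1.51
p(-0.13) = 1.36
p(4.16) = 6.10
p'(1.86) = 1.35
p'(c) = (4*c + 2)*(-3*c^3 - 3*c^2 - 2*c - 4)/(-2*c^2 - 2*c - 3)^2 + (-9*c^2 - 6*c - 2)/(-2*c^2 - 2*c - 3) = (6*c^4 + 12*c^3 + 29*c^2 + 2*c - 2)/(4*c^4 + 8*c^3 + 16*c^2 + 12*c + 9)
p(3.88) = 5.68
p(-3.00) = -3.73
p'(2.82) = 1.47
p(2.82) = 4.11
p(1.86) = 2.74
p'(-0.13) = -0.23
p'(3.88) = 1.50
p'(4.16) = 1.50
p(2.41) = 3.51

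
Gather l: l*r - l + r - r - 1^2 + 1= l*(r - 1)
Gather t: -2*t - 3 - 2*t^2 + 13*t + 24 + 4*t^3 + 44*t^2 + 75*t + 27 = 4*t^3 + 42*t^2 + 86*t + 48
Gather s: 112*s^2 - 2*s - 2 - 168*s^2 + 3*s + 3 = -56*s^2 + s + 1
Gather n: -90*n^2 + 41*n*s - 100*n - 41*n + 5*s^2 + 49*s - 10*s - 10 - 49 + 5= -90*n^2 + n*(41*s - 141) + 5*s^2 + 39*s - 54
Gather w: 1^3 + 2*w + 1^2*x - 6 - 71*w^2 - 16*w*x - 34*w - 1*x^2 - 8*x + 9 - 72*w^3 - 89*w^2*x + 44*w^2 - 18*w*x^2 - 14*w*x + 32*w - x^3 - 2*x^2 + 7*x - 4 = -72*w^3 + w^2*(-89*x - 27) + w*(-18*x^2 - 30*x) - x^3 - 3*x^2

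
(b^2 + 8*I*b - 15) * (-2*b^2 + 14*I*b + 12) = -2*b^4 - 2*I*b^3 - 70*b^2 - 114*I*b - 180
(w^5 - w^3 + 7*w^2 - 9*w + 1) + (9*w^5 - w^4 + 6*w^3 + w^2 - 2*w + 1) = 10*w^5 - w^4 + 5*w^3 + 8*w^2 - 11*w + 2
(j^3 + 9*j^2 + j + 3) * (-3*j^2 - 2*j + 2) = -3*j^5 - 29*j^4 - 19*j^3 + 7*j^2 - 4*j + 6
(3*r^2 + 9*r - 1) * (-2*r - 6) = -6*r^3 - 36*r^2 - 52*r + 6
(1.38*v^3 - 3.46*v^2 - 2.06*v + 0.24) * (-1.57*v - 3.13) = -2.1666*v^4 + 1.1128*v^3 + 14.064*v^2 + 6.071*v - 0.7512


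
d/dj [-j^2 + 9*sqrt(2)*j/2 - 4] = -2*j + 9*sqrt(2)/2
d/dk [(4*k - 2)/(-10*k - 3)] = -32/(10*k + 3)^2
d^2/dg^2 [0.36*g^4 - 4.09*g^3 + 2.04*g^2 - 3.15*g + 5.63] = 4.32*g^2 - 24.54*g + 4.08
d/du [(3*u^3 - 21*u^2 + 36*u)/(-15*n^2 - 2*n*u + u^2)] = 3*(2*u*(n - u)*(u^2 - 7*u + 12) + (15*n^2 + 2*n*u - u^2)*(-3*u^2 + 14*u - 12))/(15*n^2 + 2*n*u - u^2)^2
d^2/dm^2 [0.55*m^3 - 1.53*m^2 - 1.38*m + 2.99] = 3.3*m - 3.06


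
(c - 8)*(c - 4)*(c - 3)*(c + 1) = c^4 - 14*c^3 + 53*c^2 - 28*c - 96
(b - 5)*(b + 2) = b^2 - 3*b - 10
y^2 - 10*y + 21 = (y - 7)*(y - 3)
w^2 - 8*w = w*(w - 8)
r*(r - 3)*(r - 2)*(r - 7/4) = r^4 - 27*r^3/4 + 59*r^2/4 - 21*r/2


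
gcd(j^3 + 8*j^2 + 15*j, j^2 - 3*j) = j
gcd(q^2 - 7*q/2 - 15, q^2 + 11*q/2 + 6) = 1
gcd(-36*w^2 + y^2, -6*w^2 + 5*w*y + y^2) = 6*w + y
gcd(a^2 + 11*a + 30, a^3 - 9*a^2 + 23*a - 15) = 1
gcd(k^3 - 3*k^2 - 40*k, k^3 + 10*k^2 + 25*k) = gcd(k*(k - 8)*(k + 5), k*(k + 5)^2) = k^2 + 5*k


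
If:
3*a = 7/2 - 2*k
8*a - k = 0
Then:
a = 7/38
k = 28/19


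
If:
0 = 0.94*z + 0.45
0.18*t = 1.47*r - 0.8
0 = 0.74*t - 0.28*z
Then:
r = 0.52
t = -0.18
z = -0.48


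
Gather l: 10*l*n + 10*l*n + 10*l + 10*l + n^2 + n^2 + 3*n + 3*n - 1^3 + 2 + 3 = l*(20*n + 20) + 2*n^2 + 6*n + 4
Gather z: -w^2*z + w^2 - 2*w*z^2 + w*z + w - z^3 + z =w^2 - 2*w*z^2 + w - z^3 + z*(-w^2 + w + 1)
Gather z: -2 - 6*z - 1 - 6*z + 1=-12*z - 2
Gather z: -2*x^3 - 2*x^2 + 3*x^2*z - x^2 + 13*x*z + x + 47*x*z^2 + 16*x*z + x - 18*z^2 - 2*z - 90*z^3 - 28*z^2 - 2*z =-2*x^3 - 3*x^2 + 2*x - 90*z^3 + z^2*(47*x - 46) + z*(3*x^2 + 29*x - 4)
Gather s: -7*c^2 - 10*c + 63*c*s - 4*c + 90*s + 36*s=-7*c^2 - 14*c + s*(63*c + 126)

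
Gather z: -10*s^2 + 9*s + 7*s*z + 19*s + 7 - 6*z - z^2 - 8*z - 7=-10*s^2 + 28*s - z^2 + z*(7*s - 14)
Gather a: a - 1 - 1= a - 2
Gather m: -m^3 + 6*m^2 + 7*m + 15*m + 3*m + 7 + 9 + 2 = -m^3 + 6*m^2 + 25*m + 18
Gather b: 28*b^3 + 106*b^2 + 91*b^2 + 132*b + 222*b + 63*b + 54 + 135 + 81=28*b^3 + 197*b^2 + 417*b + 270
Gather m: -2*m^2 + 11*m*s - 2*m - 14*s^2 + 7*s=-2*m^2 + m*(11*s - 2) - 14*s^2 + 7*s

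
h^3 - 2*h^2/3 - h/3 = h*(h - 1)*(h + 1/3)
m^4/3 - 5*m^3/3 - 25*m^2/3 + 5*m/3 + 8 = (m/3 + 1)*(m - 8)*(m - 1)*(m + 1)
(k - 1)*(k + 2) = k^2 + k - 2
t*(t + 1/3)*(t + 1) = t^3 + 4*t^2/3 + t/3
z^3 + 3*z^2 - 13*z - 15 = (z - 3)*(z + 1)*(z + 5)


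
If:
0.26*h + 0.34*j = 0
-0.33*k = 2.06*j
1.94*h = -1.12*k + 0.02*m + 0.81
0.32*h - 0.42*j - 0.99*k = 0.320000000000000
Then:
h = -0.08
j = 0.06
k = -0.37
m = -69.04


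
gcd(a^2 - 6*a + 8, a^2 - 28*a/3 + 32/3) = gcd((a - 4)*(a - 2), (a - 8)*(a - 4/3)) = 1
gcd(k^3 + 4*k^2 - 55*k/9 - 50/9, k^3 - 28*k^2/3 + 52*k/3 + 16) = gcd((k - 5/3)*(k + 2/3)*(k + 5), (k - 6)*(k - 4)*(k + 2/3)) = k + 2/3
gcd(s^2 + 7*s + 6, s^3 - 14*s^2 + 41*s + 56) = s + 1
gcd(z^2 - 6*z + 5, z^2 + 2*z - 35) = z - 5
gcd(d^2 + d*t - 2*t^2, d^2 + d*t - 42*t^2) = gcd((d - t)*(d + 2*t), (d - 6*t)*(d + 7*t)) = 1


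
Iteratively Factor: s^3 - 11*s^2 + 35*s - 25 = (s - 5)*(s^2 - 6*s + 5) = (s - 5)^2*(s - 1)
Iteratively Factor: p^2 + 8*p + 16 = (p + 4)*(p + 4)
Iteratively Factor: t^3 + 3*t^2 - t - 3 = (t - 1)*(t^2 + 4*t + 3) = (t - 1)*(t + 1)*(t + 3)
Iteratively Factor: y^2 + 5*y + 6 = (y + 2)*(y + 3)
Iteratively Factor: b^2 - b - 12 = (b + 3)*(b - 4)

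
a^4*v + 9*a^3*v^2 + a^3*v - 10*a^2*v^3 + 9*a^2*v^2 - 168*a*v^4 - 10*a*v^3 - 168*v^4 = (a - 4*v)*(a + 6*v)*(a + 7*v)*(a*v + v)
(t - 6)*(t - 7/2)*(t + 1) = t^3 - 17*t^2/2 + 23*t/2 + 21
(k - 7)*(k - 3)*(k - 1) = k^3 - 11*k^2 + 31*k - 21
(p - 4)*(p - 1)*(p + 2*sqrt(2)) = p^3 - 5*p^2 + 2*sqrt(2)*p^2 - 10*sqrt(2)*p + 4*p + 8*sqrt(2)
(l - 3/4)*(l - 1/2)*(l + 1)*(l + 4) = l^4 + 15*l^3/4 - 15*l^2/8 - 25*l/8 + 3/2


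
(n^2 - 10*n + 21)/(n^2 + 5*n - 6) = (n^2 - 10*n + 21)/(n^2 + 5*n - 6)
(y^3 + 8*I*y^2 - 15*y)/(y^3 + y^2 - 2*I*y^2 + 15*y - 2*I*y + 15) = y*(y + 5*I)/(y^2 + y*(1 - 5*I) - 5*I)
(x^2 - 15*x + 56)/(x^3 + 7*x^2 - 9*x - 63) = (x^2 - 15*x + 56)/(x^3 + 7*x^2 - 9*x - 63)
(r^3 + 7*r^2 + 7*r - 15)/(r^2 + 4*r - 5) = r + 3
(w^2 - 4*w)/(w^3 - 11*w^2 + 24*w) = (w - 4)/(w^2 - 11*w + 24)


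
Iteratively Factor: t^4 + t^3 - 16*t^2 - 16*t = (t)*(t^3 + t^2 - 16*t - 16) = t*(t + 1)*(t^2 - 16) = t*(t + 1)*(t + 4)*(t - 4)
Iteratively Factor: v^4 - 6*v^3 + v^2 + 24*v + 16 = (v - 4)*(v^3 - 2*v^2 - 7*v - 4) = (v - 4)*(v + 1)*(v^2 - 3*v - 4) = (v - 4)^2*(v + 1)*(v + 1)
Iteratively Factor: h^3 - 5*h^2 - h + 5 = (h - 5)*(h^2 - 1) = (h - 5)*(h + 1)*(h - 1)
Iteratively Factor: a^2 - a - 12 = (a + 3)*(a - 4)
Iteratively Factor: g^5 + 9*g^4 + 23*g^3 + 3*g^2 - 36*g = (g + 3)*(g^4 + 6*g^3 + 5*g^2 - 12*g) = g*(g + 3)*(g^3 + 6*g^2 + 5*g - 12) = g*(g + 3)^2*(g^2 + 3*g - 4) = g*(g - 1)*(g + 3)^2*(g + 4)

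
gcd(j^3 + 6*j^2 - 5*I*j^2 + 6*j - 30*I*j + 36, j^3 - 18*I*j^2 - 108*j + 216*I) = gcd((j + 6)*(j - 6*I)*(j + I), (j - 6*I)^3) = j - 6*I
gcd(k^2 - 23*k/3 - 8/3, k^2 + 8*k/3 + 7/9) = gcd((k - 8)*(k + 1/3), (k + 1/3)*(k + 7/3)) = k + 1/3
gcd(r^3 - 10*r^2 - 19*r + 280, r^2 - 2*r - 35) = r^2 - 2*r - 35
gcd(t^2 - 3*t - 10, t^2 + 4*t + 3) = 1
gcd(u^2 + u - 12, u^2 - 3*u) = u - 3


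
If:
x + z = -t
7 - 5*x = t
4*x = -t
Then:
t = -28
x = 7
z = 21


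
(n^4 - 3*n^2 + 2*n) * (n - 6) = n^5 - 6*n^4 - 3*n^3 + 20*n^2 - 12*n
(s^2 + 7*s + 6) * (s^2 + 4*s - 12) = s^4 + 11*s^3 + 22*s^2 - 60*s - 72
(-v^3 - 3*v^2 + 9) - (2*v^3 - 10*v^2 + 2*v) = -3*v^3 + 7*v^2 - 2*v + 9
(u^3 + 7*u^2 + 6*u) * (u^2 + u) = u^5 + 8*u^4 + 13*u^3 + 6*u^2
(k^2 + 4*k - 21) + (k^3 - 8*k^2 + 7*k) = k^3 - 7*k^2 + 11*k - 21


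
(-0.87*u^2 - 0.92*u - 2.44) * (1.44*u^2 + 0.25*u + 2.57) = -1.2528*u^4 - 1.5423*u^3 - 5.9795*u^2 - 2.9744*u - 6.2708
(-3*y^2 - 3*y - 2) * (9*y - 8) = -27*y^3 - 3*y^2 + 6*y + 16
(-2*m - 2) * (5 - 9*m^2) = 18*m^3 + 18*m^2 - 10*m - 10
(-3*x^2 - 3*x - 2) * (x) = -3*x^3 - 3*x^2 - 2*x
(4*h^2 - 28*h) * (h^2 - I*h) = 4*h^4 - 28*h^3 - 4*I*h^3 + 28*I*h^2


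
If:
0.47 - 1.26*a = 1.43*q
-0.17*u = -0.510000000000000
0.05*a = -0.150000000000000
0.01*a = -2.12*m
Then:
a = -3.00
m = 0.01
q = 2.97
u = 3.00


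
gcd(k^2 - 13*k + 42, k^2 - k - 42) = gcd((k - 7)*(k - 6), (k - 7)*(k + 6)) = k - 7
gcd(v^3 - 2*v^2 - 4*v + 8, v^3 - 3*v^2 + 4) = v^2 - 4*v + 4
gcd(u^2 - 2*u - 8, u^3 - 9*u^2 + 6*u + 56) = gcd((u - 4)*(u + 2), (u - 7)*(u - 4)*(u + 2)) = u^2 - 2*u - 8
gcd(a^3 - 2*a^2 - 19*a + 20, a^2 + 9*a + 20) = a + 4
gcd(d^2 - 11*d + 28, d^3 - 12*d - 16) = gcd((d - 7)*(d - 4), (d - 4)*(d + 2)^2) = d - 4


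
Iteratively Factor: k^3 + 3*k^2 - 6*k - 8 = (k + 4)*(k^2 - k - 2) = (k - 2)*(k + 4)*(k + 1)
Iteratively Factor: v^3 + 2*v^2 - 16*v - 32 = (v + 4)*(v^2 - 2*v - 8) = (v + 2)*(v + 4)*(v - 4)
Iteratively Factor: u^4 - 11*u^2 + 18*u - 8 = (u - 1)*(u^3 + u^2 - 10*u + 8) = (u - 1)^2*(u^2 + 2*u - 8) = (u - 1)^2*(u + 4)*(u - 2)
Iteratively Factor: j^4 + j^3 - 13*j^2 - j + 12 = (j - 1)*(j^3 + 2*j^2 - 11*j - 12) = (j - 1)*(j + 4)*(j^2 - 2*j - 3) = (j - 3)*(j - 1)*(j + 4)*(j + 1)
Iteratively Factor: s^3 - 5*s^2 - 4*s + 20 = (s + 2)*(s^2 - 7*s + 10) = (s - 2)*(s + 2)*(s - 5)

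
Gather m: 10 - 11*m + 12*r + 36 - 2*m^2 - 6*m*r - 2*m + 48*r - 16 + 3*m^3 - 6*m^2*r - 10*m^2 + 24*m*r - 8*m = 3*m^3 + m^2*(-6*r - 12) + m*(18*r - 21) + 60*r + 30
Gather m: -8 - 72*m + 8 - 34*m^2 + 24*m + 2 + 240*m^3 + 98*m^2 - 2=240*m^3 + 64*m^2 - 48*m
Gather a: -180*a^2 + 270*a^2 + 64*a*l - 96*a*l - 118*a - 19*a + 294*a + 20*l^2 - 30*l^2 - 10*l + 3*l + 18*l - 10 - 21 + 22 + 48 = 90*a^2 + a*(157 - 32*l) - 10*l^2 + 11*l + 39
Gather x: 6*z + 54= 6*z + 54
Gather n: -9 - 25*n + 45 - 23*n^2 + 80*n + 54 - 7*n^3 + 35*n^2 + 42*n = -7*n^3 + 12*n^2 + 97*n + 90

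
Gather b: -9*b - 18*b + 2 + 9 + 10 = 21 - 27*b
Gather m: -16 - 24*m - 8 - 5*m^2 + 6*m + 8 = -5*m^2 - 18*m - 16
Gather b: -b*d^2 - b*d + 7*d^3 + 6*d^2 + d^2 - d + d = b*(-d^2 - d) + 7*d^3 + 7*d^2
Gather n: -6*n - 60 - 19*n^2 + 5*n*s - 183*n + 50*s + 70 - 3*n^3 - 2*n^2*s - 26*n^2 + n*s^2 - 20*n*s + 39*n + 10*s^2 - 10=-3*n^3 + n^2*(-2*s - 45) + n*(s^2 - 15*s - 150) + 10*s^2 + 50*s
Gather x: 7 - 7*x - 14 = -7*x - 7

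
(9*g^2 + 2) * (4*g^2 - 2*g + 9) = 36*g^4 - 18*g^3 + 89*g^2 - 4*g + 18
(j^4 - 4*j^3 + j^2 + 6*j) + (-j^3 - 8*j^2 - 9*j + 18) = j^4 - 5*j^3 - 7*j^2 - 3*j + 18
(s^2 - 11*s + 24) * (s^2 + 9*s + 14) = s^4 - 2*s^3 - 61*s^2 + 62*s + 336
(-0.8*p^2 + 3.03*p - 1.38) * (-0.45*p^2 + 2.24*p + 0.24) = 0.36*p^4 - 3.1555*p^3 + 7.2162*p^2 - 2.364*p - 0.3312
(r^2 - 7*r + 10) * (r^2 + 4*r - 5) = r^4 - 3*r^3 - 23*r^2 + 75*r - 50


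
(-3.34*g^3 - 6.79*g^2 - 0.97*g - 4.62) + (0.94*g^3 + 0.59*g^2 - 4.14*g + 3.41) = -2.4*g^3 - 6.2*g^2 - 5.11*g - 1.21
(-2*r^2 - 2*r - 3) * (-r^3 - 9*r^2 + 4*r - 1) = 2*r^5 + 20*r^4 + 13*r^3 + 21*r^2 - 10*r + 3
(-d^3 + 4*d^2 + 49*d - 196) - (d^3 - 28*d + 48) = -2*d^3 + 4*d^2 + 77*d - 244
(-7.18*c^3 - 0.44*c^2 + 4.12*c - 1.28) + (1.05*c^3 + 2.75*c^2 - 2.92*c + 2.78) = -6.13*c^3 + 2.31*c^2 + 1.2*c + 1.5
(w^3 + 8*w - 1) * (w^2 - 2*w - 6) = w^5 - 2*w^4 + 2*w^3 - 17*w^2 - 46*w + 6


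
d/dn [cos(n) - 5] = -sin(n)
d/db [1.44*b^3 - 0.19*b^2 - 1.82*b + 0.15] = 4.32*b^2 - 0.38*b - 1.82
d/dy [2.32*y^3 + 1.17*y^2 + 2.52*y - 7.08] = 6.96*y^2 + 2.34*y + 2.52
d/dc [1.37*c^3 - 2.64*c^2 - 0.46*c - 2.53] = 4.11*c^2 - 5.28*c - 0.46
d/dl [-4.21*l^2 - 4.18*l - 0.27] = -8.42*l - 4.18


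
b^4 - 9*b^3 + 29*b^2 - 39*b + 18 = (b - 3)^2*(b - 2)*(b - 1)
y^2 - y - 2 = (y - 2)*(y + 1)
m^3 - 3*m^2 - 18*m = m*(m - 6)*(m + 3)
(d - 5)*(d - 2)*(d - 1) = d^3 - 8*d^2 + 17*d - 10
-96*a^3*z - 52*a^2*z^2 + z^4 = z*(-8*a + z)*(2*a + z)*(6*a + z)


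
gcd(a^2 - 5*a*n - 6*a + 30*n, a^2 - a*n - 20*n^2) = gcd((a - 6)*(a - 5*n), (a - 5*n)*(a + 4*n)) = a - 5*n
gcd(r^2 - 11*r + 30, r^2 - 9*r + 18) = r - 6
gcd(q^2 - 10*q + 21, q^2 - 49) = q - 7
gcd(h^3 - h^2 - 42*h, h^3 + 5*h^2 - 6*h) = h^2 + 6*h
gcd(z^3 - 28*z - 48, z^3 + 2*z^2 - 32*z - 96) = z^2 - 2*z - 24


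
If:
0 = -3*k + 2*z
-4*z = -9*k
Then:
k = 0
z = 0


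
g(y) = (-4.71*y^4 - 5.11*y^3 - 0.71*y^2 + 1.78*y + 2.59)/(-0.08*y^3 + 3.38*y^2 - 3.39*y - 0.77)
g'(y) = (0.24*y^2 - 6.76*y + 3.39)*(-4.71*y^4 - 5.11*y^3 - 0.71*y^2 + 1.78*y + 2.59)/(-0.08*y^3 + 3.38*y^2 - 3.39*y - 0.77)^2 + (-18.84*y^3 - 15.33*y^2 - 1.42*y + 1.78)/(-0.08*y^3 + 3.38*y^2 - 3.39*y - 0.77) = (0.3768*y^6 - 31.8396*y^5 + 30.5721*y^4 + 49.4374*y^3 + 8.8162*y^2 - 16.415*y + 7.4095)/(0.0064*y^6 - 0.5408*y^5 + 11.9668*y^4 - 22.7932*y^3 + 6.2869*y^2 + 5.2206*y + 0.5929)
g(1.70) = -21.42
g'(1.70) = 7.46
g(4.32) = -49.87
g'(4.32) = -18.09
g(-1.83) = -1.42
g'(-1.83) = 2.60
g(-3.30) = -7.70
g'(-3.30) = 5.96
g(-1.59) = -0.86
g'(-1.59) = 2.10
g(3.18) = -32.15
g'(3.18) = -12.94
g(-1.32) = -0.36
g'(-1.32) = 1.60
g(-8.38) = -64.99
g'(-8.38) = 16.11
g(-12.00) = -133.80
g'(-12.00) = 21.71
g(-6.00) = -31.75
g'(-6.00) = 11.72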